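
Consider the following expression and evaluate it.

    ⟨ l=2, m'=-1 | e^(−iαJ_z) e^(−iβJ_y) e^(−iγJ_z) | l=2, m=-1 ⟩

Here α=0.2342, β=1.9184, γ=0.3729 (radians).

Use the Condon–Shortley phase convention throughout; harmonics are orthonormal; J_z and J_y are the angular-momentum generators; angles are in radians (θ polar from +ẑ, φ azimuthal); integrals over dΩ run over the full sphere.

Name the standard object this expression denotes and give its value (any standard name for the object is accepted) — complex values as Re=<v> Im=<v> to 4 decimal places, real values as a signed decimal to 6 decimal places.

This is a Wigner D-matrix element — the rotation-matrix element ⟨l m'| R(α,β,γ) |l m⟩ in the angular-momentum basis.
Split into d^2_{-1,-1}(β=1.9184) × two z-phases.
c=cos(1.918400/2)=0.574175, s=sin(1.918400/2)=0.818732; N=√[1·6·1·6]=6.000000
k: max(0,(-1)−(-1))=0 … min(2+(-1),2−(-1))=1
  k=0: (−1)^0·6.0000/(6)·0.5742^4·0.8187^0 = +0.108687
  k=1: (−1)^1·6.0000/(2)·0.5742^2·0.8187^2 = -0.662970
d^2_{-1,-1}(1.9184) = +0.108687 -0.662970 = -0.554283
D = (+0.972700+0.232065i)·(-0.554283)·(+0.931275+0.364318i) = -0.455236-0.316212i

Wigner D-matrix element, Re=-0.4552 Im=-0.3162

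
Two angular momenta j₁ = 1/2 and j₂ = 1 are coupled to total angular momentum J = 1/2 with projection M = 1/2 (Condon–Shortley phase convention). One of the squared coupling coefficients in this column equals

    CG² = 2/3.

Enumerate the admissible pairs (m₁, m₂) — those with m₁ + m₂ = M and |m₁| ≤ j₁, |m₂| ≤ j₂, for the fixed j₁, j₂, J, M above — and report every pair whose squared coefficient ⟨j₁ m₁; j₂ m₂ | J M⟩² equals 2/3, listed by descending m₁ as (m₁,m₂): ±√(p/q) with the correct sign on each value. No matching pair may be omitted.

(-1/2,1): −√(2/3)

Admissible pairs with m₁+m₂ = M = 1/2: (-1/2,1), (1/2,0)
  (m₁,m₂)=(1/2,0): CG² = 1/3, CG = +√(1/3)
  (m₁,m₂)=(-1/2,1): CG² = 2/3, CG = −√(2/3)   ← matches the target
Pairs with CG² = 2/3: (-1/2,1): −√(2/3)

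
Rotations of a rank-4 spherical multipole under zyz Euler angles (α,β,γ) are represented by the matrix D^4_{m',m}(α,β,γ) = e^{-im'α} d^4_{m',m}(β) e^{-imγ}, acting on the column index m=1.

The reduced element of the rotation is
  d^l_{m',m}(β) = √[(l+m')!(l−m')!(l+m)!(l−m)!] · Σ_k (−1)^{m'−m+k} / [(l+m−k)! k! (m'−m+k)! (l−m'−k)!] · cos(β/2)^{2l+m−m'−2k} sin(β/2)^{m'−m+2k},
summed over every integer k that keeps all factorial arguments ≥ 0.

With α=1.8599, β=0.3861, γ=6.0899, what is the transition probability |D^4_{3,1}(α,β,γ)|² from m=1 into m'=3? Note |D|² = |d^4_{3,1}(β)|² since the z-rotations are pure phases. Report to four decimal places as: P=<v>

P=0.0597

D^4_{3,1}(1.8599,0.3861,6.0899) = e^{-i·3·1.8599}·d^4_{3,1}(0.3861)·e^{-i·1·6.0899}. Compute d first:
c=cos(0.386100/2)=0.981424, s=sin(0.386100/2)=0.191853; N=√[5040·1·120·6]=1904.940944
The bounds max(0,m−m')=0 and min(l+m,l−m')=1 give 2 terms
  k=0: (−1)^2·1904.9409/(240)·0.9814^6·0.1919^2 = +0.261064
  k=1: (−1)^3·1904.9409/(144)·0.9814^4·0.1919^4 = -0.016627
d^4_{3,1}(0.3861) = +0.261064 -0.016627 = +0.244437
|D^4_{3,1}|² = |d^4_{3,1}(β)|² = (+0.244437)² = 0.059749 (the z-rotation phases have unit modulus)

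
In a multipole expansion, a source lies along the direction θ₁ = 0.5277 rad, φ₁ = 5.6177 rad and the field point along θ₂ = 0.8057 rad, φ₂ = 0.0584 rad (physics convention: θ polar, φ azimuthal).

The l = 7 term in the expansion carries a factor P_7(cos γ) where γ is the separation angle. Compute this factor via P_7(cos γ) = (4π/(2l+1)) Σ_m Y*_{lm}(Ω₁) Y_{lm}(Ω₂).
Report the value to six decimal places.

-0.411633

Term-by-term m-sum for l=7 (normalisation 4π/15 = 0.837758):
  term(m=-7) = (0.000072, 0.000196)   from Y*(Ω₁)=(-0.000222, 0.004099), Y(Ω₂)=(0.046616, -0.020194)
  term(m=-6) = (-0.001735, 0.004486)   from Y*(Ω₁)=(-0.017366, 0.019820), Y(Ω₂)=(0.171428, -0.062654)
  term(m=-5) = (-0.034444, 0.017837)   from Y*(Ω₁)=(-0.101612, 0.019103), Y(Ω₂)=(0.359283, -0.107998)
  term(m=-4) = (-0.118014, -0.029638)   from Y*(Ω₁)=(-0.242430, -0.126104), Y(Ω₂)=(0.433181, -0.103073)
  term(m=-3) = (-0.047039, -0.068631)   from Y*(Ω₁)=(-0.194876, -0.429832), Y(Ω₂)=(0.173601, -0.030730)
  term(m=-2) = (-0.014487, 0.117159)   from Y*(Ω₁)=(0.102316, -0.418417), Y(Ω₂)=(-0.272196, 0.031938)
  term(m=-1) = (0.012152, -0.010742)   from Y*(Ω₁)=(-0.040777, 0.032007), Y(Ω₂)=(-0.312355, 0.018262)
  term(m=+0) = (-0.084361, -0.000000)   from Y*(Ω₁)=(-0.446754, -0.000000), Y(Ω₂)=(0.188831, 0.000000)
  term(m=+1) = (0.012152, 0.010742)   from Y*(Ω₁)=(0.040777, 0.032007), Y(Ω₂)=(0.312355, 0.018262)
  term(m=+2) = (-0.014487, -0.117159)   from Y*(Ω₁)=(0.102316, 0.418417), Y(Ω₂)=(-0.272196, -0.031938)
  term(m=+3) = (-0.047039, 0.068631)   from Y*(Ω₁)=(0.194876, -0.429832), Y(Ω₂)=(-0.173601, -0.030730)
  term(m=+4) = (-0.118014, 0.029638)   from Y*(Ω₁)=(-0.242430, 0.126104), Y(Ω₂)=(0.433181, 0.103073)
  term(m=+5) = (-0.034444, -0.017837)   from Y*(Ω₁)=(0.101612, 0.019103), Y(Ω₂)=(-0.359283, -0.107998)
  term(m=+6) = (-0.001735, -0.004486)   from Y*(Ω₁)=(-0.017366, -0.019820), Y(Ω₂)=(0.171428, 0.062654)
  term(m=+7) = (0.000072, -0.000196)   from Y*(Ω₁)=(0.000222, 0.004099), Y(Ω₂)=(-0.046616, -0.020194)
Total Σ_m = (-0.491351, -0.000000). Multiply by 0.837758: (-0.411633, -0.000000). P_7(cos γ) = -0.411633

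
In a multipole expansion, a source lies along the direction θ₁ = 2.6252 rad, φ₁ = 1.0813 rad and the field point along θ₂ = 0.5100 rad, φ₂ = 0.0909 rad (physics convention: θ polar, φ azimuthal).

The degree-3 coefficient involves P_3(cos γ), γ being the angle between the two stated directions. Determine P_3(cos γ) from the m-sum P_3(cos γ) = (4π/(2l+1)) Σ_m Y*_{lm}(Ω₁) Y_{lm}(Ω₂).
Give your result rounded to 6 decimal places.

Summing Y*_{l m}(θ₁,φ₁)·Y_{l m}(θ₂,φ₂) over m ∈ [−3, 3]; prefactor 4π/(2·3+1) = 1.795196:
  [-3]  conj(Y_{3,-3})(Ω₁) = (-0.049958, -0.005129) ; Y_{3,-3}(Ω₂) = (0.046747, -0.013073) ; Δ = (-0.002402, 0.000413)
  [-2]  conj(Y_{3,-2})(Ω₁) = (0.120865, -0.179812) ; Y_{3,-2}(Ω₂) = (0.209060, -0.038431) ; Δ = (0.018357, -0.042236)
  [-1]  conj(Y_{3,-1})(Ω₁) = (0.208654, 0.391661) ; Y_{3,-1}(Ω₂) = (0.441252, -0.040221) ; Δ = (0.107822, 0.164429)
  [+0]  conj(Y_{3,0})(Ω₁) = (-0.253471, -0.000000) ; Y_{3,0}(Ω₂) = (0.263291, 0.000000) ; Δ = (-0.066737, -0.000000)
  [+1]  conj(Y_{3,1})(Ω₁) = (-0.208654, 0.391661) ; Y_{3,1}(Ω₂) = (-0.441252, -0.040221) ; Δ = (0.107822, -0.164429)
  [+2]  conj(Y_{3,2})(Ω₁) = (0.120865, 0.179812) ; Y_{3,2}(Ω₂) = (0.209060, 0.038431) ; Δ = (0.018357, 0.042236)
  [+3]  conj(Y_{3,3})(Ω₁) = (0.049958, -0.005129) ; Y_{3,3}(Ω₂) = (-0.046747, -0.013073) ; Δ = (-0.002402, -0.000413)
Σ over m = (0.180817, 0.000000); ×(4π/7) → (0.324602, 0.000000). Real part: 0.324602

0.324602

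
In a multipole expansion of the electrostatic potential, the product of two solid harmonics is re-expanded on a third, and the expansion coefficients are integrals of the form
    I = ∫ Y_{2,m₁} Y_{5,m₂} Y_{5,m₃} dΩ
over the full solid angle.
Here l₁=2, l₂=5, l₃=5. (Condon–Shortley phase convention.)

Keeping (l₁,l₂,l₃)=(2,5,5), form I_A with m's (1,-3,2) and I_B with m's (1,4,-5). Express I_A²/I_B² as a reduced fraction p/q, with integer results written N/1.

Shared (l₁,l₂,l₃)=(2,5,5): N and (l;000)² cancel in I_A²/I_B².
A: Δ = 2!·2!·8!/13! = 1/38610; Racah Σ t=0..1: t=0:+1/2880 t=1:−1/10080 = 1/4032; ⇒ 3j(2 5 5; 1 -3 2)² = 10/429, sgn -1
B: Δ = 2!·2!·8!/13! = 1/38610; Racah Σ t=1..1: t=1:−1/80640 = -1/80640; ⇒ 3j(2 5 5; 1 4 -5)² = 9/286, sgn -1
I_A²/I_B² = (10/429)/(9/286) = 20/27

20/27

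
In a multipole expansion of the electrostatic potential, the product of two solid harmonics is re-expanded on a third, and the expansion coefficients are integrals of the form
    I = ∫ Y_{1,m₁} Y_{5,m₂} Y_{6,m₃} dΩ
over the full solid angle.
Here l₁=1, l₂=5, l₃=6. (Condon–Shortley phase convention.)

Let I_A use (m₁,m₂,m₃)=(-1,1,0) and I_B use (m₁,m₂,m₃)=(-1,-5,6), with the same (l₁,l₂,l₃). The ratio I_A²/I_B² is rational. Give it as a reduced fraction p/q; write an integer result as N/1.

Shared (l₁,l₂,l₃)=(1,5,6): N and (l;000)² cancel in I_A²/I_B².
A: Δ = 0!·2!·10!/13! = 1/858; Racah Σ t=0..0: t=0:+1/34560 = 1/34560; ⇒ 3j(1 5 6; -1 1 0)² = 5/286, sgn +1
B: Δ = 0!·2!·10!/13! = 1/858; Racah Σ t=0..0: t=0:+1/7257600 = 1/7257600; ⇒ 3j(1 5 6; -1 -5 6)² = 1/13, sgn +1
I_A²/I_B² = (5/286)/(1/13) = 5/22

5/22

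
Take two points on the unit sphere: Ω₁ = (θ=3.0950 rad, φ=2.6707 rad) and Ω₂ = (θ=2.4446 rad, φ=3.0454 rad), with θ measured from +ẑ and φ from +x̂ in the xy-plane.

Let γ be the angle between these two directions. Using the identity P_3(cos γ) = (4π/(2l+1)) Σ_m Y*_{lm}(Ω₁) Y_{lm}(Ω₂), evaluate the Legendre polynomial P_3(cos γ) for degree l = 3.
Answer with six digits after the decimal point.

0.059665

Summing Y*_{l m}(θ₁,φ₁)·Y_{l m}(θ₂,φ₂) over m ∈ [−3, 3]; prefactor 4π/(2·3+1) = 1.795196:
  m=-3: (-0.000007, 0.000042) × (-0.105794, -0.031406) = (0.000002, -0.000004)  (running Σ = (0.000002, -0.000004))
  m=-2: (-0.001303, 0.001791) × (-0.316943, -0.061739) = (0.000524, -0.000487)  (running Σ = (0.000526, -0.000491))
  m=-1: (-0.053511, 0.027242) × (-0.400544, -0.038649) = (0.022486, -0.008843)  (running Σ = (0.023012, -0.009335))
  m=0: (-0.741499, -0.000000) × (0.017246, 0.000000) = (-0.012788, -0.000000)  (running Σ = (0.010224, -0.009335))
  m=1: (0.053511, 0.027242) × (0.400544, -0.038649) = (0.022486, 0.008843)  (running Σ = (0.032710, -0.000491))
  m=2: (-0.001303, -0.001791) × (-0.316943, 0.061739) = (0.000524, 0.000487)  (running Σ = (0.033234, -0.000004))
  m=3: (0.000007, 0.000042) × (0.105794, -0.031406) = (0.000002, 0.000004)  (running Σ = (0.033236, 0.000000))
Σ over m = (0.033236, 0.000000); ×(4π/7) → (0.059665, 0.000000). Real part: 0.059665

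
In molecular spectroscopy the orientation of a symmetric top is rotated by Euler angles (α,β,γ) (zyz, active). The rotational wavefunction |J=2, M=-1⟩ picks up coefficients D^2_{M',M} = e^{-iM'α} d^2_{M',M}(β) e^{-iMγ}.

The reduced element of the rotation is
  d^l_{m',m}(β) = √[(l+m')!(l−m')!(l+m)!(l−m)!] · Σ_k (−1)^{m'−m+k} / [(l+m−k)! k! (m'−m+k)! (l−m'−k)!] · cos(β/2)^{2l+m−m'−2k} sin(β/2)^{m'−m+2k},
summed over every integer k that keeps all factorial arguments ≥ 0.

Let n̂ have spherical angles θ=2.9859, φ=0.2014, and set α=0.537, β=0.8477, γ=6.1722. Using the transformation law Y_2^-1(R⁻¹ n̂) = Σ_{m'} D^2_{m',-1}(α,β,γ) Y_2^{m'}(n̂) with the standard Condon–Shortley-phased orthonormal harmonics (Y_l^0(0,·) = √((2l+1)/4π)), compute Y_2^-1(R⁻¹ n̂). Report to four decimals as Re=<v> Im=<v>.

Re=-0.3522 Im=0.0177

Need the full column D^2_{m',-1} for m'=−2..2 at α=0.5370, β=0.8477, γ=6.1722.
cos(β/2)=0.911512, sin(β/2)=0.411273
d^2_{-2,-1}: single k=1 term ⇒ +0.622942;  D = +0.355730+0.511384i
d^2_{-1,-1}: k∈[0..1] ⇒ +0.690319 -0.421606 = +0.268714;  D = +0.244696+0.111045i
d^2_{0,-1}: k∈[0..1] ⇒ -0.762945 +0.155320 = -0.607625;  D = -0.603886+0.067299i
d^2_{1,-1}: k∈[0..1] ⇒ +0.421606 -0.028610 = +0.392995;  D = +0.313336-0.237205i
d^2_{2,-1}: single k=0 term ⇒ -0.126818;  D = -0.047723+0.117497i
Y_2^{m'}(θ=2.9859,φ=0.2014) and Σ D·Y over m':
  (+0.3557+0.5114i)·(+0.0085-0.0036i)  (+0.2447+0.1110i)·(-0.1160+0.0237i)  (-0.6039+0.0673i)·(+0.6080+0.0000i)  (+0.3133-0.2372i)·(+0.1160+0.0237i)  (-0.0477+0.1175i)·(+0.0085+0.0036i)
Y_2^-1(R⁻¹ n̂) = -0.352171+0.017655i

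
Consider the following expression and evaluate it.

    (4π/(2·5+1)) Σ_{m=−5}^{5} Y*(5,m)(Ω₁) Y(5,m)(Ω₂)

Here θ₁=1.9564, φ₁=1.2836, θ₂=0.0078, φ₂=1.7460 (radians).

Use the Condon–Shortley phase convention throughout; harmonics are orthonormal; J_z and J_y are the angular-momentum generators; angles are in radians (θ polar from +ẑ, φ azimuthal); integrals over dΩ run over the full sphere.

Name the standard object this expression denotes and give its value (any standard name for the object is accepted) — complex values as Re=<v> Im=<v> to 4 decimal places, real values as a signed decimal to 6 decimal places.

This sum is the spherical-harmonic addition theorem: it equals the Legendre polynomial P_l(cos γ) of the angle γ between the two directions.
Addition theorem: P_5(cos γ) = (4π/11) Σ_m Y*_{lm}(Ω₁) Y_{lm}(Ω₂), m = −5…5:
  [-5]  conj(Y_{5,-5})(Ω₁) = +0.314107+0.042605i ; Y_{5,-5}(Ω₂) = -0.000000-0.000000i ; Δ = -0.000000-0.000000i
  [-4]  conj(Y_{5,-4})(Ω₁) = -0.166662+0.371197i ; Y_{5,-4}(Ω₂) = +0.000000-0.000000i ; Δ = +0.000000+0.000000i
  [-3]  conj(Y_{5,-3})(Ω₁) = -0.057052-0.048960i ; Y_{5,-3}(Ω₂) = +0.000001+0.000001i ; Δ = +0.000000-0.000000i
  [-2]  conj(Y_{5,-2})(Ω₁) = -0.264454+0.171150i ; Y_{5,-2}(Ω₂) = -0.000194+0.000071i ; Δ = +0.000039-0.000052i
  [-1]  conj(Y_{5,-1})(Ω₁) = -0.047096-0.159453i ; Y_{5,-1}(Ω₂) = -0.003483-0.019675i ; Δ = -0.002973+0.001482i
  [+0]  conj(Y_{5,0})(Ω₁) = -0.279680-0.000000i ; Y_{5,0}(Ω₂) = +0.935176+0.000000i ; Δ = -0.261550-0.000000i
  [+1]  conj(Y_{5,1})(Ω₁) = +0.047096-0.159453i ; Y_{5,1}(Ω₂) = +0.003483-0.019675i ; Δ = -0.002973-0.001482i
  [+2]  conj(Y_{5,2})(Ω₁) = -0.264454-0.171150i ; Y_{5,2}(Ω₂) = -0.000194-0.000071i ; Δ = +0.000039+0.000052i
  [+3]  conj(Y_{5,3})(Ω₁) = +0.057052-0.048960i ; Y_{5,3}(Ω₂) = -0.000001+0.000001i ; Δ = +0.000000+0.000000i
  [+4]  conj(Y_{5,4})(Ω₁) = -0.166662-0.371197i ; Y_{5,4}(Ω₂) = +0.000000+0.000000i ; Δ = +0.000000-0.000000i
  [+5]  conj(Y_{5,5})(Ω₁) = -0.314107+0.042605i ; Y_{5,5}(Ω₂) = +0.000000-0.000000i ; Δ = -0.000000+0.000000i
Σ over m = -0.267418-0.000000i; ×(4π/11) → -0.305498-0.000000i. Real part: -0.305498

Legendre polynomial (addition theorem), -0.305498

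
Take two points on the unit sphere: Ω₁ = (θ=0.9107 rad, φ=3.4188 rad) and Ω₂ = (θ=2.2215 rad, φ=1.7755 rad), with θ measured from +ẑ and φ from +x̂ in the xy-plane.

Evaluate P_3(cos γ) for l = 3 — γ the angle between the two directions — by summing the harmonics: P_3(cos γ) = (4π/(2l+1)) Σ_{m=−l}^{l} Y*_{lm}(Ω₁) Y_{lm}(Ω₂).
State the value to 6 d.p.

0.444215

Addition theorem: P_3(cos γ) = (4π/7) Σ_m Y*_{lm}(Ω₁) Y_{lm}(Ω₂), m = −3…3:
  term(m=-3) = +0.009327-0.042202i   from Y*(Ω₁)=-0.138546-0.151985i, Y(Ω₂)=+0.121100+0.171760i
  term(m=-2) = +0.151645+0.022145i   from Y*(Ω₁)=+0.332467+0.205862i, Y(Ω₂)=+0.359523-0.156007i
  term(m=-1) = -0.003493+0.048091i   from Y*(Ω₁)=-0.216086-0.061484i, Y(Ω₂)=-0.043628-0.210140i
  term(m=+0) = -0.067512-0.000000i   from Y*(Ω₁)=-0.256282-0.000000i, Y(Ω₂)=+0.263429+0.000000i
  term(m=+1) = -0.003493-0.048091i   from Y*(Ω₁)=+0.216086-0.061484i, Y(Ω₂)=+0.043628-0.210140i
  term(m=+2) = +0.151645-0.022145i   from Y*(Ω₁)=+0.332467-0.205862i, Y(Ω₂)=+0.359523+0.156007i
  term(m=+3) = +0.009327+0.042202i   from Y*(Ω₁)=+0.138546-0.151985i, Y(Ω₂)=-0.121100+0.171760i
Accumulated sum +0.247446+0.000000i; after 4π/(2l+1) scaling, +0.444215+0.000000i ⇒ P_3 = 0.444215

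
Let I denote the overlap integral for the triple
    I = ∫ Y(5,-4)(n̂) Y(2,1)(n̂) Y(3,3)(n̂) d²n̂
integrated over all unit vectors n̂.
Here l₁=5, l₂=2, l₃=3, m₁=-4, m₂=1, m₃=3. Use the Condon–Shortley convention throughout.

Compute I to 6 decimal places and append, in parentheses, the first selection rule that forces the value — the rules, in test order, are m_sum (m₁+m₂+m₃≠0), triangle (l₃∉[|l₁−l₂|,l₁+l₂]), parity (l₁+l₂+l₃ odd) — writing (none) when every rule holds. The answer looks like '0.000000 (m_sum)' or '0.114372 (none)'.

0.219610 (none)

Rules hold: Σm=0, L=10 even, 3≤3≤7.
N = 11·5·7 = 385
Δ = 4!·6!·0!/11! = 1/2310
Racah Σ t=2..2: t=2:+1/144 = 1/144
⇒ 3j(5 2 3; 0 0 0)² = 10/231, sgn -1
Racah Σ t=3..3: t=3:−1/4320 = -1/4320
⇒ 3j(5 2 3; -4 1 3)² = 2/55, sgn -1
4πI² = N·(3j₀)²·(3jₘ)² = 20/33
I = +1·√(0.606061/4π) = 0.21961050
No selection rule forces the value: the integral is nonzero (none).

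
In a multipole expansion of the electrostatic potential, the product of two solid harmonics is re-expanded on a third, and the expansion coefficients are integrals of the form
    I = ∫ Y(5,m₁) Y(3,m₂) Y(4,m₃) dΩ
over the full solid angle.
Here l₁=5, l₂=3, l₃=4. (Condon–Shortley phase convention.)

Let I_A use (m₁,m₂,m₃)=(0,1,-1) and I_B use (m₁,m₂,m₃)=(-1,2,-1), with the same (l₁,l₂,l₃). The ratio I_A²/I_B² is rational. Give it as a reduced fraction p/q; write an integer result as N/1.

Shared (l₁,l₂,l₃)=(5,3,4): N and (l;000)² cancel in I_A²/I_B².
A: Δ = 4!·6!·2!/13! = 1/180180; Racah Σ t=2..4: t=2:+1/288 t=3:−1/288 t=4:+1/5760 = 1/5760; ⇒ 3j(5 3 4; 0 1 -1)² = 1/12012, sgn -1
B: Δ = 4!·6!·2!/13! = 1/180180; Racah Σ t=3..4: t=3:−1/432 t=4:+1/1152 = -5/3456; ⇒ 3j(5 3 4; -1 2 -1)² = 625/36036, sgn +1
I_A²/I_B² = (1/12012)/(625/36036) = 3/625

3/625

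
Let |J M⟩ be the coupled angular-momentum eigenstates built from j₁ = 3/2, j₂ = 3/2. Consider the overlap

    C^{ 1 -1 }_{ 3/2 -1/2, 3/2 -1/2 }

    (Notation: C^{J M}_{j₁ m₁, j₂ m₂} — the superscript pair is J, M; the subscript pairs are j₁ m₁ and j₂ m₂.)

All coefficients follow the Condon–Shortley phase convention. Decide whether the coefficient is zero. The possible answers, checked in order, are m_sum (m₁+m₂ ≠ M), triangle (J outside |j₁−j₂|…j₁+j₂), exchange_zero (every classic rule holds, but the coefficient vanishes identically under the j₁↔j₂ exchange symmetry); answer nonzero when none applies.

nonzero

m-sum: m₁+m₂ = -1/2+(-1/2) = -1, M = -1  ✓
triangle: |j₁−j₂| = 0 ≤ J = 1 ≤ j₁+j₂ = 3  ✓
exchange: j₁=j₂, m₁=m₂ with (−1)^(j₁+j₂−J) = (−1)^2 = +1 — symmetry imposes no zero
value check: CG = −√(2/5) = -0.632456 ≠ 0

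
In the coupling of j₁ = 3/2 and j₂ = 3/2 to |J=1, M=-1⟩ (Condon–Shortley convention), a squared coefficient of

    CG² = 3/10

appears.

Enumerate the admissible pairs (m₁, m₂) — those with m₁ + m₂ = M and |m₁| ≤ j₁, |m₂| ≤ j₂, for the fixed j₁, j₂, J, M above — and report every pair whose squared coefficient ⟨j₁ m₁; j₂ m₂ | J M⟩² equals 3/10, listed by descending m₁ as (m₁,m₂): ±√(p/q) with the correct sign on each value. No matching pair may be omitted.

(1/2,-3/2): +√(3/10); (-3/2,1/2): +√(3/10)

Admissible pairs with m₁+m₂ = M = -1: (-3/2,1/2), (-1/2,-1/2), (1/2,-3/2)
  (m₁,m₂)=(1/2,-3/2): CG² = 3/10, CG = +√(3/10)   ← matches the target
  (m₁,m₂)=(-1/2,-1/2): CG² = 2/5, CG = −√(2/5)
  (m₁,m₂)=(-3/2,1/2): CG² = 3/10, CG = +√(3/10)   ← matches the target
Pairs with CG² = 3/10: (1/2,-3/2): +√(3/10); (-3/2,1/2): +√(3/10)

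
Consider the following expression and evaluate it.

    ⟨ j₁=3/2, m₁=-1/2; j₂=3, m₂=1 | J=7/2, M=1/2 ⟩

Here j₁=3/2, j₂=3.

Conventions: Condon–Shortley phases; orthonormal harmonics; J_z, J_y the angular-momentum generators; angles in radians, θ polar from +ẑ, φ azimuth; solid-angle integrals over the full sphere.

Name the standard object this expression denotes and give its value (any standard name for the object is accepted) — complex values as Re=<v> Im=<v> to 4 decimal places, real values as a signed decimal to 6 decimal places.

Clebsch–Gordan coefficient, −√(2/7) ≈ -0.534522

This is a Clebsch–Gordan (vector-coupling) coefficient.
triangle: 1!·2!·5!/9! = 240/362880
(j±m)!: 1!·2!·4!·2!·4!·3! = 13824
prefactor² = (2J+1)·Δ·N² = 512/7
  k=0: +1/(0!·1!·2!·4!·0!·1!) = 1/48
  k=1: −1/(1!·0!·1!·3!·1!·2!) = -1/12
Σ = -1/16  ⇒  CG² = 512/7·(-1/16)² = 2/7
CG = −√(2/7) = -0.534522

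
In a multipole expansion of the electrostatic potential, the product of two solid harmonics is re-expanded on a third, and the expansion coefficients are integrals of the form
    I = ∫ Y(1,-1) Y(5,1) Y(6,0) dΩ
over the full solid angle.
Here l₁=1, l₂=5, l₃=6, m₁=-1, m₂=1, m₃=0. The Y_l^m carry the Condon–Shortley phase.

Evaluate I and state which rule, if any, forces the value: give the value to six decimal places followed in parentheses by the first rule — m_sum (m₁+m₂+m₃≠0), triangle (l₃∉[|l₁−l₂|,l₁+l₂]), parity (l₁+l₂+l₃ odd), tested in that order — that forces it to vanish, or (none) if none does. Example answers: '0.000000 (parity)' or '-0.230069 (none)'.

0.158246 (none)

m-sum 0 ✓  L=12 even ✓  4≤6≤6 ✓
Π(2lᵢ+1) = 3×11×13 = 429
triangle coeff Δ(1,5,6) = 1/858
Σ_t [0,0]: t=0:+1/14400 = 1/14400
(3j)²=6/143 [(1 5 6; 0 0 0)], sign=+1
Σ_t [0,0]: t=0:+1/34560 = 1/34560
(3j)²=5/286 [(1 5 6; -1 1 0)], sign=+1
⇒ 4πI² = 45/143
I = (+1)√(45/143/(4π)) = 0.15824621
No selection rule forces the value: the integral is nonzero (none).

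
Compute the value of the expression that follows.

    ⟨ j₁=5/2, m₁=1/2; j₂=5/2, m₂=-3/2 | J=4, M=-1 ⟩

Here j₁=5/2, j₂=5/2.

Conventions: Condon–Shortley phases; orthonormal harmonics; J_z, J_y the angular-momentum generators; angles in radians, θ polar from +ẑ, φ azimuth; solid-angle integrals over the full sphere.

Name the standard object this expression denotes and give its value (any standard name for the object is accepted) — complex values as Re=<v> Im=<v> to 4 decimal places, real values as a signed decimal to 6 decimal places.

Clebsch–Gordan coefficient, +√(5/14) ≈ +0.597614

This is a Clebsch–Gordan (vector-coupling) coefficient.
j₁+j₂−J=1  J+j₁−j₂=4  J−j₁+j₂=4  j₁+j₂+J+1=10
(j₁±m₁, j₂±m₂, J±M) = (3,2,1,4,3,5)
P² = 10368/35
sum k=0..1:
  [0] +1/24 = 1/24
  [1] −1/144 = -1/144
S = 5/144
C² = P²·S² = 5/14 ; C = +0.597614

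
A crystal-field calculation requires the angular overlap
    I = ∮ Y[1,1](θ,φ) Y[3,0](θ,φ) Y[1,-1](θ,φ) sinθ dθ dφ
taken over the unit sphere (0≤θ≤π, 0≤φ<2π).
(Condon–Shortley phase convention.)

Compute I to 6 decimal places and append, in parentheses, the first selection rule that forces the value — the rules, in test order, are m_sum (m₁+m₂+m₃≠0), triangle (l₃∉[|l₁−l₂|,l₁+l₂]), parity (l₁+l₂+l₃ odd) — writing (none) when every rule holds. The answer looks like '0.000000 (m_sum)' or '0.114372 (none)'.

0.000000 (triangle)

triangle: need 2≤l₃≤4, have 1; I=0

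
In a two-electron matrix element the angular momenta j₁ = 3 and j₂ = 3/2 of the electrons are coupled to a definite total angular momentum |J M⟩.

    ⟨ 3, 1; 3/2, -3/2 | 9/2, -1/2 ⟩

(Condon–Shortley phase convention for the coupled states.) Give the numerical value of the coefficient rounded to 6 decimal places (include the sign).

triangle: 0!*6!*3!/10! = 4320/3628800
(j±m)!: 4!*2!*0!*3!*4!*5! = 829440
prefactor² = (2J+1)*Δ*N² = 69120/7
  k=0: +1/(0!*0!*2!*0!*4!*3!) = 1/288
Σ = 1/288  ⇒  CG² = 69120/7*(1/288)² = 5/42
CG = +√(5/42) = +0.345033

+√(5/42) = +0.345033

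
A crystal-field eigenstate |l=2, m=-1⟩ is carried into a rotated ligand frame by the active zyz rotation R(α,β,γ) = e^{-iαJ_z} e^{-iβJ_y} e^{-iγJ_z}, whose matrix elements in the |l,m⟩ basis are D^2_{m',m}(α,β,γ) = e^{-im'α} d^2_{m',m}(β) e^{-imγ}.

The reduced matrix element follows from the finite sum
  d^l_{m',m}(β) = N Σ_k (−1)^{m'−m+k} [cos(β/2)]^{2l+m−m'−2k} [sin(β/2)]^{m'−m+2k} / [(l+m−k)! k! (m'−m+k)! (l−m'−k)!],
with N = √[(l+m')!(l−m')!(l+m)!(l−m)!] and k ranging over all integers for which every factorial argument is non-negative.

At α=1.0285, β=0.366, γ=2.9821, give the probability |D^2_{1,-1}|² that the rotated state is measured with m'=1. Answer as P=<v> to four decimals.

P=0.0090

D^2_{1,-1}(1.0285,0.3660,2.9821) = e^{-i·1·1.0285}·d^2_{1,-1}(0.3660)·e^{-i·-1·2.9821}. Compute d first:
c=cos(0.366000/2)=0.983302, s=sin(0.366000/2)=0.181980; N=√[6·1·1·6]=6.000000
Admissible k: 0..1 (factorial args all ≥0)
  k=0: (−1)^2·6.0000/(2)·0.9833^2·0.1820^2 = +0.096060
  k=1: (−1)^3·6.0000/(6)·0.9833^0·0.1820^4 = -0.001097
d^2_{1,-1}(0.3660) = +0.096060 -0.001097 = +0.094964
|D^2_{1,-1}|² = |d^2_{1,-1}(β)|² = (+0.094964)² = 0.009018 (the z-rotation phases have unit modulus)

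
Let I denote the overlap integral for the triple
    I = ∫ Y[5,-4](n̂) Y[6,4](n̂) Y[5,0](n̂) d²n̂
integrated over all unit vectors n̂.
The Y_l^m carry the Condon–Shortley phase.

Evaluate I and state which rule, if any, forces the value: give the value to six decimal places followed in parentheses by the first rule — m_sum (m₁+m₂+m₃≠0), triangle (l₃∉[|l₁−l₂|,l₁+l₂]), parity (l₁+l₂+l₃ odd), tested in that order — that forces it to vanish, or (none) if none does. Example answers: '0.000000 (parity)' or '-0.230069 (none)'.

-0.082328 (none)

m-sum 0 ✓  L=16 even ✓  1≤5≤11 ✓
Π(2lᵢ+1) = 11×13×11 = 1573
triangle coeff Δ(5,6,5) = 1/28588560
Σ_t [1,5]: t=1:−1/345600 t=2:+1/13824 t=3:−1/5184 t=4:+1/13824 t=5:−1/345600 = -7/129600
(3j)²=80/7293 [(5 6 5; 0 0 0)], sign=+1
Σ_t [5,6]: t=5:−1/345600 t=6:+1/207360 = 1/518400
(3j)²=12/2431 [(5 6 5; -4 4 0)], sign=-1
⇒ 4πI² = 320/3757
I = (-1)√(320/3757/(4π)) = -0.08232836
No selection rule forces the value: the integral is nonzero (none).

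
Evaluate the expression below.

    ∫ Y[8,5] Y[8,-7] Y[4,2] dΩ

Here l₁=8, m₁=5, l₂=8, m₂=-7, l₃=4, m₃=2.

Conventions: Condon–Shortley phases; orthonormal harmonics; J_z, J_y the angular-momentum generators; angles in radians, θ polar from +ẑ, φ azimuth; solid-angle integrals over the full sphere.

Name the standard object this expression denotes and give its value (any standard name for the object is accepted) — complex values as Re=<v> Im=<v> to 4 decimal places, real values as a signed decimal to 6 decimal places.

Gaunt coefficient, -0.166658

This is a Gaunt coefficient — the integral of a triple product of spherical harmonics over the sphere.
Checks pass: Σm=0; 20 even; l₃=4∈[0,16].
(2·8+1)(2·8+1)(2·4+1) = 2601
Δ: 12! 4! 4! / 21! → 1/185175900
sum: t=4:+1/557383680 t=5:−1/21772800 t=6:+1/8294400 t=7:−1/21772800 t=8:+1/557383680 = 1/30965760
3j²(8 8 4; 0 0 0) = Δ·Π!·Σ² = 36/4199  (sign +1)
sum: t=0:+1/17244057600 t=1:−1/3832012800 = -1/4926873600
3j²(8 8 4; 5 -7 2) = Δ·Π!·Σ² = 91/5814  (sign -1)
combine: 4πI² = 2601·36/4199·91/5814 = 126/361
take √, sign -1: I = -0.16665822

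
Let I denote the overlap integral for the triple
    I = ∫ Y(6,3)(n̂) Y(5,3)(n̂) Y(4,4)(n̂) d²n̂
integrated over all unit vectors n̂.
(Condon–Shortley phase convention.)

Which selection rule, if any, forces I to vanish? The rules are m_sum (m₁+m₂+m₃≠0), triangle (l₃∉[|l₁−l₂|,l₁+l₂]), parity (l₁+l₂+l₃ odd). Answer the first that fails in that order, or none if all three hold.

azimuthal sum: 3 + 3 + 4 = 10  ✗
1 ≤ 4 ≤ 11 (triangle on l)
L = 6 + 5 + 4 = 15 (odd)

m_sum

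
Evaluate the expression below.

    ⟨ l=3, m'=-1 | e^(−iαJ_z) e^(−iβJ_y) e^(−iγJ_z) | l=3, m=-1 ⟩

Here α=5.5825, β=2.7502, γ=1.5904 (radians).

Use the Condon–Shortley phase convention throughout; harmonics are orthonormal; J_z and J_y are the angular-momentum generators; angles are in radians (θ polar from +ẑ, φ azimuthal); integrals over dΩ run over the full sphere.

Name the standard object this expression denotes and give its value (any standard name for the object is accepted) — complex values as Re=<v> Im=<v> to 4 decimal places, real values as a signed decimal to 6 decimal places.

This is a Wigner D-matrix element — the rotation-matrix element ⟨l m'| R(α,β,γ) |l m⟩ in the angular-momentum basis.
D^3_{-1,-1}(5.5825,2.7502,1.5904) = e^{-i·-1·5.5825}·d^3_{-1,-1}(2.7502)·e^{-i·-1·1.5904}. Compute d first:
c=cos(2.750200/2)=0.194450, s=sin(2.750200/2)=0.980913; N=√[2·24·2·24]=48.000000
k: max(0,(-1)−(-1))=0 … min(3+(-1),3−(-1))=2
  k=0: (−1)^0·48.0000/(48)·0.1944^6·0.9809^0 = +0.000054
  k=1: (−1)^1·48.0000/(6)·0.1944^4·0.9809^2 = -0.011005
  k=2: (−1)^2·48.0000/(8)·0.1944^2·0.9809^4 = +0.210033
d^3_{-1,-1}(2.7502) = +0.000054 -0.011005 +0.210033 = +0.199082
Phases: e^{-i·(-1)·5.5825}=+0.764401-0.644742i, e^{-i·(-1)·1.5904}=-0.019602+0.999808i ⇒ D=+0.125349+0.154665i

Wigner D-matrix element, Re=0.1253 Im=0.1547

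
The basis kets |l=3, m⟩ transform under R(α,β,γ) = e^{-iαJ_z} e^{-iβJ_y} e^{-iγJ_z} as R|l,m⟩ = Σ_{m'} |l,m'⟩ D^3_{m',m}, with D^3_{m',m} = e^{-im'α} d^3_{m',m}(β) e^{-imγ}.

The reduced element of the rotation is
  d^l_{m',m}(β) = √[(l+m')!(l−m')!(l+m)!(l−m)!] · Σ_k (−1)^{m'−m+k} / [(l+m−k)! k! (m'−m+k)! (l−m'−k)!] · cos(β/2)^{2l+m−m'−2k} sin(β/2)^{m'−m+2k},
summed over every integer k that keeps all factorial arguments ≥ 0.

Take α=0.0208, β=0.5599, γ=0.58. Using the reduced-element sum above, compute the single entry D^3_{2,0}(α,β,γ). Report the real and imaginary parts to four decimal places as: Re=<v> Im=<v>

First d^3_{2,0}(β=0.5599), then the phase factors e^{-i(2)α} and e^{-i(0)γ}:
Half-angle: c=0.961069, s=0.276308. N=√(120·1·6·6)=65.726707
k: max(0,(0)−(2))=0 … min(3+(0),3−(2))=1
  k=0: (−1)^2·65.7267/(12)·0.9611^4·0.2763^2 = +0.356751
  k=1: (−1)^3·65.7267/(12)·0.9611^2·0.2763^4 = -0.029488
d^3_{2,0}(0.5599) = +0.356751 -0.029488 = +0.327263
D = (+0.999135-0.041588i)·(+0.327263)·(+1.000000+0.000000i) = +0.326980-0.013610i

Re=0.3270 Im=-0.0136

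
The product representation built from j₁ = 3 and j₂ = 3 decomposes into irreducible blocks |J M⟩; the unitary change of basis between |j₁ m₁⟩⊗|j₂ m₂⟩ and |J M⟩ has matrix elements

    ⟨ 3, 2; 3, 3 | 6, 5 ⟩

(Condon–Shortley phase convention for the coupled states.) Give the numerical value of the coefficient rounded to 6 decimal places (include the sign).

j₁+j₂−J=0  J+j₁−j₂=6  J−j₁+j₂=6  j₁+j₂+J+1=13
(j₁±m₁, j₂±m₂, J±M) = (5,1,6,0,11,1)
P² = 3732480000
sum k=0..0:
  [0] +1/86400 = 1/86400
S = 1/86400
C² = P²·S² = 1/2 ; C = +0.707107

+0.707107  (= +√(1/2))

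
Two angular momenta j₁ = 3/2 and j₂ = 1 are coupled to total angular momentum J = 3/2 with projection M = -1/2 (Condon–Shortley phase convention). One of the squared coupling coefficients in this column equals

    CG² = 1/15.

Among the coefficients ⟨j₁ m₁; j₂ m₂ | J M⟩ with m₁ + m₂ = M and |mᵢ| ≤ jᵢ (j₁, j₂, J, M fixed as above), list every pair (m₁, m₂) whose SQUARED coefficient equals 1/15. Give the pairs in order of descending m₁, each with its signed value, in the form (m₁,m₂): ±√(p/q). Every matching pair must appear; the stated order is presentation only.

(-1/2,0): −√(1/15)

Admissible pairs with m₁+m₂ = M = -1/2: (-3/2,1), (-1/2,0), (1/2,-1)
  (m₁,m₂)=(1/2,-1): CG² = 8/15, CG = +√(8/15)
  (m₁,m₂)=(-1/2,0): CG² = 1/15, CG = −√(1/15)   ← matches the target
  (m₁,m₂)=(-3/2,1): CG² = 2/5, CG = −√(2/5)
Pairs with CG² = 1/15: (-1/2,0): −√(1/15)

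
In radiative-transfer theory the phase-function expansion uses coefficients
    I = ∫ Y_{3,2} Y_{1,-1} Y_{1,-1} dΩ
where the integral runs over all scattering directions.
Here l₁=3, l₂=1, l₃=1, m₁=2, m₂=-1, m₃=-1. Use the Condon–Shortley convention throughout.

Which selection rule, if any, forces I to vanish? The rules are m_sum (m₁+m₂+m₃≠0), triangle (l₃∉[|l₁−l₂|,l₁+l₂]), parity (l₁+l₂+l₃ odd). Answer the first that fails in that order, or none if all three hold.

triangle

Σmᵢ = 0  ✓
l₃∈[|l₁−l₂|,l₁+l₂]=[2,4] required, l₃=1 fails  ✗
Σlᵢ = 5 ⇒ odd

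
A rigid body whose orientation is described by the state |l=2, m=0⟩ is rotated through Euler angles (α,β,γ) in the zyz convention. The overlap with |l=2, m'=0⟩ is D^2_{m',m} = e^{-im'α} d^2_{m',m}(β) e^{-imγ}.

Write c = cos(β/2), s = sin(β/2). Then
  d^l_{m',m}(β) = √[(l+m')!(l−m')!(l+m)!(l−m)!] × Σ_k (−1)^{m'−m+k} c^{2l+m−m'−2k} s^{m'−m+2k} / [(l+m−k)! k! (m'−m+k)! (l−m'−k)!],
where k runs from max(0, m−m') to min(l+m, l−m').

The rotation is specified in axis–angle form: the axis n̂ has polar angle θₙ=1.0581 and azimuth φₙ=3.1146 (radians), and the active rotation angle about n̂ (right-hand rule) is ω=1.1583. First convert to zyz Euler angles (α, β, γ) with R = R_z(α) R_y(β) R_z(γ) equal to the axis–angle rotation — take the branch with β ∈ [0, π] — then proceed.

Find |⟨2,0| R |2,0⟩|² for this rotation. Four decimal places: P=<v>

P=0.0030

Axis–angle → zyz. n̂ = (sinθₙcosφₙ, sinθₙsinφₙ, cosθₙ) = (-0.871108, +0.023519, +0.490529), ω = 1.1583.
R = I cosω + sinω [n̂]ₓ + (1−cosω) n̂n̂ᵀ gives
  R = [+0.855514, -0.461659, -0.234452; +0.437110, +0.401229, +0.804953; -0.277545, -0.791130, +0.545053]
β = atan2(√(R₁₃²+R₂₃²), R₃₃) = 0.994344; α = atan2(R₂₃, R₁₃) mod 2π = 1.854217; γ = atan2(R₃₂, −R₃₁) mod 2π = 5.049795
First d^2_{0,0}(β=0.9943), then the phase factors e^{-i(0)α} and e^{-i(0)γ}:
With c≡cos(β/2)=0.878935 and s≡sin(β/2)=0.476942, N=[2·2·2·2]^{1/2}=4.000000
k: max(0,(0)−(0))=0 … min(2+(0),2−(0))=2
  k=0: (−1)^0·4.0000/(4)·0.8789^4·0.4769^0 = +0.596797
  k=1: (−1)^1·4.0000/(1)·0.8789^2·0.4769^2 = -0.702918
  k=2: (−1)^2·4.0000/(4)·0.8789^0·0.4769^4 = +0.051744
d^2_{0,0}(0.9943) = +0.596797 -0.702918 +0.051744 = -0.054377
|D^2_{0,0}|² = |d^2_{0,0}(β)|² = (-0.054377)² = 0.002957 (the z-rotation phases have unit modulus)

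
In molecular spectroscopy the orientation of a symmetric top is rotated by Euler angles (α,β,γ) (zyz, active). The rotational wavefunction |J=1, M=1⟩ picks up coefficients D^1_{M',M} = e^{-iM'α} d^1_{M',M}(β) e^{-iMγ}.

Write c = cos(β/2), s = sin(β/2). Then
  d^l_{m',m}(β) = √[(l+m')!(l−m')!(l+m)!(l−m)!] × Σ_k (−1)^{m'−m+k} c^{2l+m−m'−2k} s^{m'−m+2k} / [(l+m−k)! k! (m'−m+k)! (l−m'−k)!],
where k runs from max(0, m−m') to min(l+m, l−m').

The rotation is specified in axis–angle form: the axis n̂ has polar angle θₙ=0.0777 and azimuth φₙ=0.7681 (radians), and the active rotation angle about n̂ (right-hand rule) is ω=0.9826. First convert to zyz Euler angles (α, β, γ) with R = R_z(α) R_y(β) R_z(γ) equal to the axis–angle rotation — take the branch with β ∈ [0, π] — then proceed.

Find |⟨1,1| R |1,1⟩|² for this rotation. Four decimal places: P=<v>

Axis–angle → zyz. n̂ = (sinθₙcosφₙ, sinθₙsinφₙ, cosθₙ) = (+0.055828, +0.053929, +0.996983), ω = 0.9826.
R = I cosω + sinω [n̂]ₓ + (1−cosω) n̂n̂ᵀ gives
  R = [+0.556249, -0.828093, +0.069642; +0.830773, +0.556156, -0.022512; -0.020090, +0.070379, +0.997318]
β = atan2(√(R₁₃²+R₂₃²), R₃₃) = 0.073256; α = atan2(R₂₃, R₁₃) mod 2π = 5.970533; γ = atan2(R₃₂, −R₃₁) mod 2π = 1.292740
First d^1_{1,1}(β=0.0733), then the phase factors e^{-i(1)α} and e^{-i(1)γ}:
Half-angle: c=0.999329, s=0.036620. N=√(2·1·2·1)=2.000000
k∈{0} keeps every argument non-negative
  k=0: (−1)^0·2.0000/(2)·0.9993^2·0.0366^0 = +0.998659
d^1_{1,1}(0.0733) = +0.998659
|D^1_{1,1}|² = |d^1_{1,1}(β)|² = (+0.998659)² = 0.997320 (the z-rotation phases have unit modulus)

P=0.9973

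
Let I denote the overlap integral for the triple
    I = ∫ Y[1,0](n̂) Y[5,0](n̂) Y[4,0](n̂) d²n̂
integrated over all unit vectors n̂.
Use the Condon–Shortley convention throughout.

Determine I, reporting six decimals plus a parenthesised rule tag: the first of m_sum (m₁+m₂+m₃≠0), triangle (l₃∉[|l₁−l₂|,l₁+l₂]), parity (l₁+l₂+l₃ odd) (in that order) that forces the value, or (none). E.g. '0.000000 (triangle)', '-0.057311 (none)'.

0.245532 (none)

Rules hold: Σm=0, L=10 even, 4≤4≤6.
N = 3·11·9 = 297
Δ = 2!·0!·8!/11! = 1/495
Racah Σ t=1..1: t=1:−1/576 = -1/576
⇒ 3j(1 5 4; 0 0 0)² = 5/99, sgn -1
(m-triple is (0,0,0) — same symbol as above.)
4πI² = N·(3j₀)²·(3jₘ)² = 25/33
I = +1·√(0.757576/4π) = 0.24553200
No selection rule forces the value: the integral is nonzero (none).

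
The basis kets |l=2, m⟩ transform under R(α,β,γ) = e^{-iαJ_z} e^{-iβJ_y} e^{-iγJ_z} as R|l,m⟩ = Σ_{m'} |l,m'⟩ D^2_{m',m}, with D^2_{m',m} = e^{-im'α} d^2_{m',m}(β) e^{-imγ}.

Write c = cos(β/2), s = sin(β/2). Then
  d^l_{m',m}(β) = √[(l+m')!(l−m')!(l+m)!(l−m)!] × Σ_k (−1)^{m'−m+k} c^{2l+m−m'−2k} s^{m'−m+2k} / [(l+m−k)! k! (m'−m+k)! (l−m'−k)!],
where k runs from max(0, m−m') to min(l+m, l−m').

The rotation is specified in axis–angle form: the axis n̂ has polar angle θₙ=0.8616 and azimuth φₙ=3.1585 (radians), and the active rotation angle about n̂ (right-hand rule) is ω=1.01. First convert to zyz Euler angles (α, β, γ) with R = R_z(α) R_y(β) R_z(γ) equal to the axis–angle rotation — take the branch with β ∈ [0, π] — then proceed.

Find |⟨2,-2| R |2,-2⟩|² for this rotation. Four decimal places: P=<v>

P=0.5604

Axis–angle → zyz. n̂ = (sinθₙcosφₙ, sinθₙsinφₙ, cosθₙ) = (-0.758777, -0.012830, +0.651224), ω = 1.0100.
R = I cosω + sinω [n̂]ₓ + (1−cosω) n̂n̂ᵀ gives
  R = [+0.801388, -0.546920, -0.242188; +0.556035, +0.531938, +0.638645; -0.220459, -0.646468, +0.730395]
β = atan2(√(R₁₃²+R₂₃²), R₃₃) = 0.751896; α = atan2(R₂₃, R₁₃) mod 2π = 1.933264; γ = atan2(R₃₂, −R₃₁) mod 2π = 5.041042
First d^2_{-2,-2}(β=0.7519), then the phase factors e^{-i(-2)α} and e^{-i(-2)γ}:
c=cos(0.751896/2)=0.930160, s=sin(0.751896/2)=0.367154; N=√[1·24·1·24]=24.000000
k: max(0,(-2)−(-2))=0 … min(2+(-2),2−(-2))=0
  k=0: (−1)^0·24.0000/(24)·0.9302^4·0.3672^0 = +0.748567
d^2_{-2,-2}(0.7519) = +0.748567
|D^2_{-2,-2}|² = |d^2_{-2,-2}(β)|² = (+0.748567)² = 0.560352 (the z-rotation phases have unit modulus)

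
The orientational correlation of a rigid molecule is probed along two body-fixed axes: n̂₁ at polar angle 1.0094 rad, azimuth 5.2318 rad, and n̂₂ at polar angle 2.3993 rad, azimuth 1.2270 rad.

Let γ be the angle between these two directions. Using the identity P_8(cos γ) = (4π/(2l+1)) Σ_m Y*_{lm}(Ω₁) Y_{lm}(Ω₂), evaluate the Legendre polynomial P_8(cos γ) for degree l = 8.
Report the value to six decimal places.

Term-by-term m-sum for l=8 (normalisation 4π/17 = 0.739198):
  [-8]  conj(Y_{8,-8})(Ω₁) = (-0.071857, -0.115355) ; Y_{8,-8}(Ω₂) = (-0.020774, 0.008569) ; Δ = (0.002481, 0.001781)
  [-7]  conj(Y_{8,-7})(Ω₁) = (0.162189, -0.300961) ; Y_{8,-7}(Ω₂) = (0.065712, 0.072691) ; Δ = (0.032535, -0.007987)
  [-6]  conj(Y_{8,-6})(Ω₁) = (0.450175, -0.011314) ; Y_{8,-6}(Ω₂) = (0.121228, -0.226199) ; Δ = (0.052015, -0.103201)
  [-5]  conj(Y_{8,-5})(Ω₁) = (0.121967, 0.201394) ; Y_{8,-5}(Ω₂) = (-0.430452, -0.064258) ; Δ = (-0.039560, -0.094528)
  [-4]  conj(Y_{8,-4})(Ω₁) = (0.096778, -0.174304) ; Y_{8,-4}(Ω₂) = (0.083055, 0.419162) ; Δ = (0.081100, 0.026089)
  [-3]  conj(Y_{8,-3})(Ω₁) = (0.348657, -0.004380) ; Y_{8,-3}(Ω₂) = (0.065160, -0.039006) ; Δ = (0.022548, -0.013885)
  [-2]  conj(Y_{8,-2})(Ω₁) = (-0.014272, -0.024249) ; Y_{8,-2}(Ω₂) = (0.267598, 0.219777) ; Δ = (0.001510, -0.009626)
  [-1]  conj(Y_{8,-1})(Ω₁) = (0.172257, -0.301265) ; Y_{8,-1}(Ω₂) = (0.085689, -0.239344) ; Δ = (-0.057346, -0.067044)
  [+0]  conj(Y_{8,0})(Ω₁) = (0.023698, -0.000000) ; Y_{8,0}(Ω₂) = (0.276116, 0.000000) ; Δ = (0.006543, 0.000000)
  [+1]  conj(Y_{8,1})(Ω₁) = (-0.172257, -0.301265) ; Y_{8,1}(Ω₂) = (-0.085689, -0.239344) ; Δ = (-0.057346, 0.067044)
  [+2]  conj(Y_{8,2})(Ω₁) = (-0.014272, 0.024249) ; Y_{8,2}(Ω₂) = (0.267598, -0.219777) ; Δ = (0.001510, 0.009626)
  [+3]  conj(Y_{8,3})(Ω₁) = (-0.348657, -0.004380) ; Y_{8,3}(Ω₂) = (-0.065160, -0.039006) ; Δ = (0.022548, 0.013885)
  [+4]  conj(Y_{8,4})(Ω₁) = (0.096778, 0.174304) ; Y_{8,4}(Ω₂) = (0.083055, -0.419162) ; Δ = (0.081100, -0.026089)
  [+5]  conj(Y_{8,5})(Ω₁) = (-0.121967, 0.201394) ; Y_{8,5}(Ω₂) = (0.430452, -0.064258) ; Δ = (-0.039560, 0.094528)
  [+6]  conj(Y_{8,6})(Ω₁) = (0.450175, 0.011314) ; Y_{8,6}(Ω₂) = (0.121228, 0.226199) ; Δ = (0.052015, 0.103201)
  [+7]  conj(Y_{8,7})(Ω₁) = (-0.162189, -0.300961) ; Y_{8,7}(Ω₂) = (-0.065712, 0.072691) ; Δ = (0.032535, 0.007987)
  [+8]  conj(Y_{8,8})(Ω₁) = (-0.071857, 0.115355) ; Y_{8,8}(Ω₂) = (-0.020774, -0.008569) ; Δ = (0.002481, -0.001781)
Σ over m = (0.197109, 0.000000); ×(4π/17) → (0.145703, 0.000000). Real part: 0.145703

0.145703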